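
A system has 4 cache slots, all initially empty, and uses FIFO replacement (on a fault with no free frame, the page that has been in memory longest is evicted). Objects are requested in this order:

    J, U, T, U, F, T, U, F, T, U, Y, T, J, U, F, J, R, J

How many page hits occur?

10

J: miss, frames {J}
U: miss, frames {J,U}
T: miss, frames {J,U,T}
U: hit
F: miss, frames {J,U,T,F}
T: hit
U: hit
F: hit
T: hit
U: hit
Y: miss, evict J, frames {U,T,F,Y}
T: hit
J: miss, evict U, frames {T,F,Y,J}
U: miss, evict T, frames {F,Y,J,U}
F: hit
J: hit
R: miss, evict F, frames {Y,J,U,R}
J: hit
Hits: 10.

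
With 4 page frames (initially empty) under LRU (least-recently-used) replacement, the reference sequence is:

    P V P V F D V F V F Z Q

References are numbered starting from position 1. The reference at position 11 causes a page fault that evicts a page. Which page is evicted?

P

pos 1: P -> fault, frames [P]
pos 2: V -> fault, frames [P, V]
pos 3: P -> hit
pos 4: V -> hit
pos 5: F -> fault, frames [P, V, F]
pos 6: D -> fault, frames [P, V, F, D]
pos 7: V -> hit
pos 8: F -> hit
pos 9: V -> hit
pos 10: F -> hit
pos 11: Z -> fault, evict P, frames [D, V, F, Z]
At position 11, page P is evicted.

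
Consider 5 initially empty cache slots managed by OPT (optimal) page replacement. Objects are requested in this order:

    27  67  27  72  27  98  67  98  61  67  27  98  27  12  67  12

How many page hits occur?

27: miss, frames {27}
67: miss, frames {27,67}
27: hit
72: miss, frames {27,67,72}
27: hit
98: miss, frames {27,67,72,98}
67: hit
98: hit
61: miss, frames {27,67,72,98,61}
67: hit
27: hit
98: hit
27: hit
12: miss, evict 61, frames {27,67,72,98,12}
67: hit
12: hit
Hits: 10.

10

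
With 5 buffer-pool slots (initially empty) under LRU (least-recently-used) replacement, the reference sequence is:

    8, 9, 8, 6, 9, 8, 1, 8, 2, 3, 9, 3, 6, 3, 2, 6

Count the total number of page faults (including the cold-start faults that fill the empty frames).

8: fault, frames [8]
9: fault, frames [8, 9]
8: hit
6: fault, frames [9, 8, 6]
9: hit
8: hit
1: fault, frames [6, 9, 8, 1]
8: hit
2: fault, frames [6, 9, 1, 8, 2]
3: fault, evict 6, frames [9, 1, 8, 2, 3]
9: hit
3: hit
6: fault, evict 1, frames [8, 2, 9, 3, 6]
3: hit
2: hit
6: hit
Page faults: 7.

7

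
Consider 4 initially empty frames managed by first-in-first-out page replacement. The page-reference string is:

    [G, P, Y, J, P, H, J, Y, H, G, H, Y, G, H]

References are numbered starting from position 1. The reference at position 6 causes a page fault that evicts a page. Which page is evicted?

G

pos 1: G -> fault, frames [G]
pos 2: P -> fault, frames [G, P]
pos 3: Y -> fault, frames [G, P, Y]
pos 4: J -> fault, frames [G, P, Y, J]
pos 5: P -> hit
pos 6: H -> fault, evict G, frames [P, Y, J, H]
At position 6, page G is evicted.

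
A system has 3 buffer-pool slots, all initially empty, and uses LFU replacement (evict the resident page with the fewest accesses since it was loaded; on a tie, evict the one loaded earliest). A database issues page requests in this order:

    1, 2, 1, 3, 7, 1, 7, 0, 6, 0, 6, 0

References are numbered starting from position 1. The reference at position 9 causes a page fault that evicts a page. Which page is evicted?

0

pos 1: 1 -> fault, frames [1]
pos 2: 2 -> fault, frames [1, 2]
pos 3: 1 -> hit
pos 4: 3 -> fault, frames [1, 2, 3]
pos 5: 7 -> fault, evict 2, frames [1, 3, 7]
pos 6: 1 -> hit
pos 7: 7 -> hit
pos 8: 0 -> fault, evict 3, frames [1, 7, 0]
pos 9: 6 -> fault, evict 0, frames [1, 7, 6]
At position 9, page 0 is evicted.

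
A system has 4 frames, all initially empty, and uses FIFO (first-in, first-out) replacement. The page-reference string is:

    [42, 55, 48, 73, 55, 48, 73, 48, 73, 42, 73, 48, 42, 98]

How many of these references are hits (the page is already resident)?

9

42: miss, frames {42}
55: miss, frames {42,55}
48: miss, frames {42,55,48}
73: miss, frames {42,55,48,73}
55: hit
48: hit
73: hit
48: hit
73: hit
42: hit
73: hit
48: hit
42: hit
98: miss, evict 42, frames {55,48,73,98}
Hits: 9.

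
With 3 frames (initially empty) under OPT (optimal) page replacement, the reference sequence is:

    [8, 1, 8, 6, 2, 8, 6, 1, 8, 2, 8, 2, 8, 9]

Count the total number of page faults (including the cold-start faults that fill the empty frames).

8 -> fault, frames (8)
1 -> fault, frames (8 1)
8 -> hit
6 -> fault, frames (8 1 6)
2 -> fault, evict 1, frames (8 6 2)
8 -> hit
6 -> hit
1 -> fault, evict 6, frames (8 2 1)
8 -> hit
2 -> hit
8 -> hit
2 -> hit
8 -> hit
9 -> fault, evict 1, frames (8 2 9)
Page faults: 6.

6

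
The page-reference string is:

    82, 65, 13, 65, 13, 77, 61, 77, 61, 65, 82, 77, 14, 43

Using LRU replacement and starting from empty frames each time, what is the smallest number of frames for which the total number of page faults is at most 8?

f=1: 14 faults
f=2: 10 faults
f=3: 10 faults
f=4: 8 faults
f=5: 7 faults
f=6: 7 faults
f=7: 7 faults
Smallest f with faults ≤ 8 is 4.

4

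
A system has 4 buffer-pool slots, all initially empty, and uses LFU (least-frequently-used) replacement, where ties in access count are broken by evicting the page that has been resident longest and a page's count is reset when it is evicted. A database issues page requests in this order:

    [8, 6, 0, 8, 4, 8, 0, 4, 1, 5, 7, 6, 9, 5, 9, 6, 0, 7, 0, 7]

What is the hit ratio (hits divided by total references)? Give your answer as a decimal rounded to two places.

0.35

8: fault, frames [8]
6: fault, frames [8, 6]
0: fault, frames [8, 6, 0]
8: hit
4: fault, frames [8, 6, 0, 4]
8: hit
0: hit
4: hit
1: fault, evict 6, frames [8, 0, 4, 1]
5: fault, evict 1, frames [8, 0, 4, 5]
7: fault, evict 5, frames [8, 0, 4, 7]
6: fault, evict 7, frames [8, 0, 4, 6]
9: fault, evict 6, frames [8, 0, 4, 9]
5: fault, evict 9, frames [8, 0, 4, 5]
9: fault, evict 5, frames [8, 0, 4, 9]
6: fault, evict 9, frames [8, 0, 4, 6]
0: hit
7: fault, evict 6, frames [8, 0, 4, 7]
0: hit
7: hit
Hits: 7 of 20 references → 7/20 = 0.3500.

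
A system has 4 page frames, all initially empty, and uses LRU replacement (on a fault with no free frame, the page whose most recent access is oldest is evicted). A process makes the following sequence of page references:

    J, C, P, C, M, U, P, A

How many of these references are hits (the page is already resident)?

2

J -> fault, frames {J}
C -> fault, frames {J,C}
P -> fault, frames {J,C,P}
C -> hit
M -> fault, frames {J,P,C,M}
U -> fault, evict J, frames {P,C,M,U}
P -> hit
A -> fault, evict C, frames {M,U,P,A}
Hits: 2.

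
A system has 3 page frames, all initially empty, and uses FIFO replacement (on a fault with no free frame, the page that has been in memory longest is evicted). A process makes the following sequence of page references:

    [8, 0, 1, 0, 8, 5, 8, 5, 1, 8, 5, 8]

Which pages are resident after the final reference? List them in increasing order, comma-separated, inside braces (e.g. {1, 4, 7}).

8 -> fault, frames [8]
0 -> fault, frames [8, 0]
1 -> fault, frames [8, 0, 1]
0 -> hit
8 -> hit
5 -> fault, evict 8, frames [0, 1, 5]
8 -> fault, evict 0, frames [1, 5, 8]
5 -> hit
1 -> hit
8 -> hit
5 -> hit
8 -> hit

{1, 5, 8}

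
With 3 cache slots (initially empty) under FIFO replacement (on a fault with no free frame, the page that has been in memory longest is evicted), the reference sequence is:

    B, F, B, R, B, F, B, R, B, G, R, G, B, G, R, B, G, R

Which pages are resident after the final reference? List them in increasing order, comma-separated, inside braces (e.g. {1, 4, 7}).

B: fault, frames (B)
F: fault, frames (B F)
B: hit
R: fault, frames (B F R)
B: hit
F: hit
B: hit
R: hit
B: hit
G: fault, evict B, frames (F R G)
R: hit
G: hit
B: fault, evict F, frames (R G B)
G: hit
R: hit
B: hit
G: hit
R: hit

{B, G, R}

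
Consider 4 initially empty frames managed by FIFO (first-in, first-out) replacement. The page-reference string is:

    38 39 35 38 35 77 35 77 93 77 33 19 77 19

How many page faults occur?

7

38 → miss, frames {38}
39 → miss, frames {38,39}
35 → miss, frames {38,39,35}
38 → hit
35 → hit
77 → miss, frames {38,39,35,77}
35 → hit
77 → hit
93 → miss, evict 38, frames {39,35,77,93}
77 → hit
33 → miss, evict 39, frames {35,77,93,33}
19 → miss, evict 35, frames {77,93,33,19}
77 → hit
19 → hit
Page faults: 7.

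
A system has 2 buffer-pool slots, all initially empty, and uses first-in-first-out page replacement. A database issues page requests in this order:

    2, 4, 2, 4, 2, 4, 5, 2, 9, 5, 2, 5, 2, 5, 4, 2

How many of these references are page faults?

8

2 -> miss, frames (2)
4 -> miss, frames (2 4)
2 -> hit
4 -> hit
2 -> hit
4 -> hit
5 -> miss, evict 2, frames (4 5)
2 -> miss, evict 4, frames (5 2)
9 -> miss, evict 5, frames (2 9)
5 -> miss, evict 2, frames (9 5)
2 -> miss, evict 9, frames (5 2)
5 -> hit
2 -> hit
5 -> hit
4 -> miss, evict 5, frames (2 4)
2 -> hit
Page faults: 8.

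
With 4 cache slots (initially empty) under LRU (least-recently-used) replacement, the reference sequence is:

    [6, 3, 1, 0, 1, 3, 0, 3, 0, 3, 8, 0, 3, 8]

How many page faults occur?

6 -> fault, frames (6)
3 -> fault, frames (6 3)
1 -> fault, frames (6 3 1)
0 -> fault, frames (6 3 1 0)
1 -> hit
3 -> hit
0 -> hit
3 -> hit
0 -> hit
3 -> hit
8 -> fault, evict 6, frames (1 0 3 8)
0 -> hit
3 -> hit
8 -> hit
Page faults: 5.

5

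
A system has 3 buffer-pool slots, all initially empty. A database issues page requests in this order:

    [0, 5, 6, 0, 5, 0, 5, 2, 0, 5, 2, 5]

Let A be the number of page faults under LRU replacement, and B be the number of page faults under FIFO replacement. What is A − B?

Under LRU: F F F . . . . F . . . . → 4 faults.
Under FIFO: F F F . . . . F F F . . → 6 faults.
A − B = 4 − 6 = -2.

-2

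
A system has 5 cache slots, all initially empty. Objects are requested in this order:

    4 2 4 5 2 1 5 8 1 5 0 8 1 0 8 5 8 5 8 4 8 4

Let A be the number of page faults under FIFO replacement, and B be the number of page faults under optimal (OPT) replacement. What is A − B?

1

Under FIFO: F F . F . F . F . . F . . . . . . . . F . . → 7 faults.
Under OPT: F F . F . F . F . . F . . . . . . . . . . . → 6 faults.
A − B = 7 − 6 = 1.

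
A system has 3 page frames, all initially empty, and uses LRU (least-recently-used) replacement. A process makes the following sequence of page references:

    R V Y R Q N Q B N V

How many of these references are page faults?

R → miss, frames (R)
V → miss, frames (R V)
Y → miss, frames (R V Y)
R → hit
Q → miss, evict V, frames (Y R Q)
N → miss, evict Y, frames (R Q N)
Q → hit
B → miss, evict R, frames (N Q B)
N → hit
V → miss, evict Q, frames (B N V)
Page faults: 7.

7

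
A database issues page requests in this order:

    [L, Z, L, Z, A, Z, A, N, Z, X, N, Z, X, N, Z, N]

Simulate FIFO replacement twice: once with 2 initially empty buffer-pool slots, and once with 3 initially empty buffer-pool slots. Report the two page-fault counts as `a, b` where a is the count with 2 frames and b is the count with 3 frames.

11, 6

2 frames: F F . . F . . F F F F F F F F . → 11 faults.
3 frames: F F . . F . . F . F . F . . . . → 6 faults.
6 < 11: adding a frame reduced faults, as is typical.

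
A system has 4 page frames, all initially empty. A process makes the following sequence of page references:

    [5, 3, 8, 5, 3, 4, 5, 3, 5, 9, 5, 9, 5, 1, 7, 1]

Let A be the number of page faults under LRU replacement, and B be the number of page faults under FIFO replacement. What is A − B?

-1

Under LRU: F F F . . F . . . F . . . F F . → 7 faults.
Under FIFO: F F F . . F . . . F F . . F F . → 8 faults.
A − B = 7 − 8 = -1.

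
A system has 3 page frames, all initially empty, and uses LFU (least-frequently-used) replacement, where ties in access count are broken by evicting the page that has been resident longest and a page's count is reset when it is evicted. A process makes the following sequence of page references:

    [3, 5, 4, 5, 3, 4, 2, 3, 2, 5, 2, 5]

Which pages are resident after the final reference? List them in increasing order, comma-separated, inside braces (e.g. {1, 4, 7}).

{2, 4, 5}

3: miss, frames {3}
5: miss, frames {3,5}
4: miss, frames {3,5,4}
5: hit
3: hit
4: hit
2: miss, evict 3, frames {5,4,2}
3: miss, evict 2, frames {5,4,3}
2: miss, evict 3, frames {5,4,2}
5: hit
2: hit
5: hit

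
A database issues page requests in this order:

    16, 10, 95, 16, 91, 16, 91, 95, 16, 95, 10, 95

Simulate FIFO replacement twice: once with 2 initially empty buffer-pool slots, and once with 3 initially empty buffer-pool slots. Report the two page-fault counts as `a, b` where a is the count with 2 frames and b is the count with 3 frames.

9, 7

2 frames: F F F F F . . F F . F F → 9 faults.
3 frames: F F F . F F . . . . F F → 7 faults.
7 < 9: adding a frame reduced faults, as is typical.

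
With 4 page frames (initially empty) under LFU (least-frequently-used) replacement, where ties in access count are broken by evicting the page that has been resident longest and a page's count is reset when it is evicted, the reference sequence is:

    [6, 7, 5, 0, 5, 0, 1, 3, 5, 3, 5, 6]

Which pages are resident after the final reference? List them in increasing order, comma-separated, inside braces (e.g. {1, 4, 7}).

{0, 3, 5, 6}

6 → miss, frames [6]
7 → miss, frames [6, 7]
5 → miss, frames [6, 7, 5]
0 → miss, frames [6, 7, 5, 0]
5 → hit
0 → hit
1 → miss, evict 6, frames [7, 5, 0, 1]
3 → miss, evict 7, frames [5, 0, 1, 3]
5 → hit
3 → hit
5 → hit
6 → miss, evict 1, frames [5, 0, 3, 6]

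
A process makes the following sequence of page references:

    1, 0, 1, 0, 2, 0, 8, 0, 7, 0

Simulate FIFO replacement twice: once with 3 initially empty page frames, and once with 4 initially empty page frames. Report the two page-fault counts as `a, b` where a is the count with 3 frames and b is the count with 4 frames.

6, 5

3 frames: F F . . F . F . F F → 6 faults.
4 frames: F F . . F . F . F . → 5 faults.
5 < 6: adding a frame reduced faults, as is typical.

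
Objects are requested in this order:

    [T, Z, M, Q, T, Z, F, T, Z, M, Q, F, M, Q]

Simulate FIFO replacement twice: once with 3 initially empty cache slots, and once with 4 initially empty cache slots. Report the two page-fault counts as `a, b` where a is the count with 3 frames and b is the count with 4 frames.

9, 10

3 frames: F F F F F F F . . F F . . . → 9 faults.
4 frames: F F F F . . F F F F F F . . → 10 faults.
10 > 9: adding a frame increased faults — Belady's anomaly.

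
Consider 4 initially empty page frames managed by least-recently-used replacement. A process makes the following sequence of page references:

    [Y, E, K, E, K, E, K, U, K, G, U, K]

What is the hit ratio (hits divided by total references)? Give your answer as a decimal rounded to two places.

0.58

Y -> miss, frames [Y]
E -> miss, frames [Y, E]
K -> miss, frames [Y, E, K]
E -> hit
K -> hit
E -> hit
K -> hit
U -> miss, frames [Y, E, K, U]
K -> hit
G -> miss, evict Y, frames [E, U, K, G]
U -> hit
K -> hit
Hits: 7 of 12 references → 7/12 = 0.5833.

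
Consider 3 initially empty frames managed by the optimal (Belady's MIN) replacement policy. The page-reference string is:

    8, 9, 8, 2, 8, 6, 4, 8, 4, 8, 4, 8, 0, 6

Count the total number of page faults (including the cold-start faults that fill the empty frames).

6

8 -> fault, frames [8]
9 -> fault, frames [8, 9]
8 -> hit
2 -> fault, frames [8, 9, 2]
8 -> hit
6 -> fault, evict 2, frames [8, 9, 6]
4 -> fault, evict 9, frames [8, 6, 4]
8 -> hit
4 -> hit
8 -> hit
4 -> hit
8 -> hit
0 -> fault, evict 4, frames [8, 6, 0]
6 -> hit
Page faults: 6.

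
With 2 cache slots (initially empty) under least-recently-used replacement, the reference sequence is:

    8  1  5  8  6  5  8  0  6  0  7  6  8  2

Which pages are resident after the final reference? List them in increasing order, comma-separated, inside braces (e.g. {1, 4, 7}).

{2, 8}

8: miss, frames (8)
1: miss, frames (8 1)
5: miss, evict 8, frames (1 5)
8: miss, evict 1, frames (5 8)
6: miss, evict 5, frames (8 6)
5: miss, evict 8, frames (6 5)
8: miss, evict 6, frames (5 8)
0: miss, evict 5, frames (8 0)
6: miss, evict 8, frames (0 6)
0: hit
7: miss, evict 6, frames (0 7)
6: miss, evict 0, frames (7 6)
8: miss, evict 7, frames (6 8)
2: miss, evict 6, frames (8 2)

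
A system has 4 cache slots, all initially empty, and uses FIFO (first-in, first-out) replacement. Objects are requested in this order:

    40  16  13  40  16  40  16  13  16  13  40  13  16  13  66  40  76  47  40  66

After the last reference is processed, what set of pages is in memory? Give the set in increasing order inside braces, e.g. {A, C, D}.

{40, 47, 66, 76}

40 -> miss, frames [40]
16 -> miss, frames [40, 16]
13 -> miss, frames [40, 16, 13]
40 -> hit
16 -> hit
40 -> hit
16 -> hit
13 -> hit
16 -> hit
13 -> hit
40 -> hit
13 -> hit
16 -> hit
13 -> hit
66 -> miss, frames [40, 16, 13, 66]
40 -> hit
76 -> miss, evict 40, frames [16, 13, 66, 76]
47 -> miss, evict 16, frames [13, 66, 76, 47]
40 -> miss, evict 13, frames [66, 76, 47, 40]
66 -> hit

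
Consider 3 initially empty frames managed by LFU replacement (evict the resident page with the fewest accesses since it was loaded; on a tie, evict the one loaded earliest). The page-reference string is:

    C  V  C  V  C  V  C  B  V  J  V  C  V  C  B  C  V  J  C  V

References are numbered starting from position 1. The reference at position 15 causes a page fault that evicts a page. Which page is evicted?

pos 1: C -> miss, frames [C]
pos 2: V -> miss, frames [C, V]
pos 3: C -> hit
pos 4: V -> hit
pos 5: C -> hit
pos 6: V -> hit
pos 7: C -> hit
pos 8: B -> miss, frames [C, V, B]
pos 9: V -> hit
pos 10: J -> miss, evict B, frames [C, V, J]
pos 11: V -> hit
pos 12: C -> hit
pos 13: V -> hit
pos 14: C -> hit
pos 15: B -> miss, evict J, frames [C, V, B]
At position 15, page J is evicted.

J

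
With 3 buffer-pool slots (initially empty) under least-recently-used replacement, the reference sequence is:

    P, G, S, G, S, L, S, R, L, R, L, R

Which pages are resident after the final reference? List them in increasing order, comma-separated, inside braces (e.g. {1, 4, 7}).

{L, R, S}

P: fault, frames [P]
G: fault, frames [P, G]
S: fault, frames [P, G, S]
G: hit
S: hit
L: fault, evict P, frames [G, S, L]
S: hit
R: fault, evict G, frames [L, S, R]
L: hit
R: hit
L: hit
R: hit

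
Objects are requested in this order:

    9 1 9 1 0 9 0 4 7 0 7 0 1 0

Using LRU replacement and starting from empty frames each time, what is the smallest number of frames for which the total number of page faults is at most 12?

f=1: 14 faults
f=2: 8 faults
f=3: 6 faults
f=4: 6 faults
f=5: 5 faults
Smallest f with faults ≤ 12 is 2.

2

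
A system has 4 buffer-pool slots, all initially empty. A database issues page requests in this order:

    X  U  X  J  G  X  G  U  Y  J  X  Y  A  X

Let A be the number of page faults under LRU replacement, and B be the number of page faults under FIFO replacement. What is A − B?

1

Under LRU: F F . F F . . . F F F . F . → 8 faults.
Under FIFO: F F . F F . . . F . F . F . → 7 faults.
A − B = 8 − 7 = 1.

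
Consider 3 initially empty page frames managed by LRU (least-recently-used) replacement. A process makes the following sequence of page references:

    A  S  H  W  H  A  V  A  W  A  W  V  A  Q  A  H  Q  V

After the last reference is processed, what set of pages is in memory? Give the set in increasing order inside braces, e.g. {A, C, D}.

A: miss, frames (A)
S: miss, frames (A S)
H: miss, frames (A S H)
W: miss, evict A, frames (S H W)
H: hit
A: miss, evict S, frames (W H A)
V: miss, evict W, frames (H A V)
A: hit
W: miss, evict H, frames (V A W)
A: hit
W: hit
V: hit
A: hit
Q: miss, evict W, frames (V A Q)
A: hit
H: miss, evict V, frames (Q A H)
Q: hit
V: miss, evict A, frames (H Q V)

{H, Q, V}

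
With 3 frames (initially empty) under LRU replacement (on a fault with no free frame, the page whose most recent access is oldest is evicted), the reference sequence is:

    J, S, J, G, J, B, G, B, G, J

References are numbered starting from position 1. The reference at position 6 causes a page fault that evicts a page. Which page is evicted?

pos 1: J: fault, frames (J)
pos 2: S: fault, frames (J S)
pos 3: J: hit
pos 4: G: fault, frames (S J G)
pos 5: J: hit
pos 6: B: fault, evict S, frames (G J B)
At position 6, page S is evicted.

S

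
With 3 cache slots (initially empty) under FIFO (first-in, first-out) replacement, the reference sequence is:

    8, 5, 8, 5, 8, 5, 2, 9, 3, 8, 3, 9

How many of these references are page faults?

6

8 -> miss, frames {8}
5 -> miss, frames {8,5}
8 -> hit
5 -> hit
8 -> hit
5 -> hit
2 -> miss, frames {8,5,2}
9 -> miss, evict 8, frames {5,2,9}
3 -> miss, evict 5, frames {2,9,3}
8 -> miss, evict 2, frames {9,3,8}
3 -> hit
9 -> hit
Page faults: 6.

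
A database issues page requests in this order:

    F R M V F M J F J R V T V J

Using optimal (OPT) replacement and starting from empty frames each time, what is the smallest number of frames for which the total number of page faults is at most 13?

f=1: 14 faults
f=2: 10 faults
f=3: 7 faults
f=4: 6 faults
f=5: 6 faults
f=6: 6 faults
Smallest f with faults ≤ 13 is 2.

2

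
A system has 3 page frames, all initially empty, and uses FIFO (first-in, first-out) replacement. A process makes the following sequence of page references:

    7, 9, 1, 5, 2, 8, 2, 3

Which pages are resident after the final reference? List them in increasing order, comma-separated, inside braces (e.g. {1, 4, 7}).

{2, 3, 8}

7 -> miss, frames (7)
9 -> miss, frames (7 9)
1 -> miss, frames (7 9 1)
5 -> miss, evict 7, frames (9 1 5)
2 -> miss, evict 9, frames (1 5 2)
8 -> miss, evict 1, frames (5 2 8)
2 -> hit
3 -> miss, evict 5, frames (2 8 3)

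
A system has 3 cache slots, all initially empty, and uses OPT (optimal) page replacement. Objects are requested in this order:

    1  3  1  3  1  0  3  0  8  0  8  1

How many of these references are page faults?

1: fault, frames {1}
3: fault, frames {1,3}
1: hit
3: hit
1: hit
0: fault, frames {1,3,0}
3: hit
0: hit
8: fault, evict 3, frames {1,0,8}
0: hit
8: hit
1: hit
Page faults: 4.

4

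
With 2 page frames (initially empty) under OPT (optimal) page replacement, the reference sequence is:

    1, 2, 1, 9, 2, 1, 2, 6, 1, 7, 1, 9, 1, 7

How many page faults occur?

1 → fault, frames [1]
2 → fault, frames [1, 2]
1 → hit
9 → fault, evict 1, frames [2, 9]
2 → hit
1 → fault, evict 9, frames [2, 1]
2 → hit
6 → fault, evict 2, frames [1, 6]
1 → hit
7 → fault, evict 6, frames [1, 7]
1 → hit
9 → fault, evict 7, frames [1, 9]
1 → hit
7 → fault, evict 9, frames [1, 7]
Page faults: 8.

8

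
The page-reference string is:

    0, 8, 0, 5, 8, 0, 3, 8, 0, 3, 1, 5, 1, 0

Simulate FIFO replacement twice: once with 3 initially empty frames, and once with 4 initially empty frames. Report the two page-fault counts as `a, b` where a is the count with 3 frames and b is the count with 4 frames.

7, 6

3 frames: F F . F . . F . F . F F . . → 7 faults.
4 frames: F F . F . . F . . . F . . F → 6 faults.
6 < 7: adding a frame reduced faults, as is typical.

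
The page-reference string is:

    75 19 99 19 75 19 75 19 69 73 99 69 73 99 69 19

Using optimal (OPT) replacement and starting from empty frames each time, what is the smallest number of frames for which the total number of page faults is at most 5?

f=1: 16 faults
f=2: 10 faults
f=3: 6 faults
f=4: 5 faults
f=5: 5 faults
Smallest f with faults ≤ 5 is 4.

4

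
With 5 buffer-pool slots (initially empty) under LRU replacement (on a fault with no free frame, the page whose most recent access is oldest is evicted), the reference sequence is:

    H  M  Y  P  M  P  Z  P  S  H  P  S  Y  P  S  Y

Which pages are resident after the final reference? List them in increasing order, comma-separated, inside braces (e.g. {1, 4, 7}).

{H, P, S, Y, Z}

H: fault, frames (H)
M: fault, frames (H M)
Y: fault, frames (H M Y)
P: fault, frames (H M Y P)
M: hit
P: hit
Z: fault, frames (H Y M P Z)
P: hit
S: fault, evict H, frames (Y M Z P S)
H: fault, evict Y, frames (M Z P S H)
P: hit
S: hit
Y: fault, evict M, frames (Z H P S Y)
P: hit
S: hit
Y: hit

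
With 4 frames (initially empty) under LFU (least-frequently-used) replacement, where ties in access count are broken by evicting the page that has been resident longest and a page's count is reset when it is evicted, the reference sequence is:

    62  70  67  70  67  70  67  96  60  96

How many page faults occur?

5

62: miss, frames [62]
70: miss, frames [62, 70]
67: miss, frames [62, 70, 67]
70: hit
67: hit
70: hit
67: hit
96: miss, frames [62, 70, 67, 96]
60: miss, evict 62, frames [70, 67, 96, 60]
96: hit
Page faults: 5.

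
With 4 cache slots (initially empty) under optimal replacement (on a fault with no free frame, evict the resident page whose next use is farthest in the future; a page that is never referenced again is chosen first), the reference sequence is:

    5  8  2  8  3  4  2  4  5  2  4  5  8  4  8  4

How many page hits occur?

5 -> miss, frames [5]
8 -> miss, frames [5, 8]
2 -> miss, frames [5, 8, 2]
8 -> hit
3 -> miss, frames [5, 8, 2, 3]
4 -> miss, evict 3, frames [5, 8, 2, 4]
2 -> hit
4 -> hit
5 -> hit
2 -> hit
4 -> hit
5 -> hit
8 -> hit
4 -> hit
8 -> hit
4 -> hit
Hits: 11.

11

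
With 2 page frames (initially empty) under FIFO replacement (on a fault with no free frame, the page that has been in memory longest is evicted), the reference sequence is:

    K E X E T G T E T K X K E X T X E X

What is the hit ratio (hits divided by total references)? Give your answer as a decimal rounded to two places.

K → miss, frames (K)
E → miss, frames (K E)
X → miss, evict K, frames (E X)
E → hit
T → miss, evict E, frames (X T)
G → miss, evict X, frames (T G)
T → hit
E → miss, evict T, frames (G E)
T → miss, evict G, frames (E T)
K → miss, evict E, frames (T K)
X → miss, evict T, frames (K X)
K → hit
E → miss, evict K, frames (X E)
X → hit
T → miss, evict X, frames (E T)
X → miss, evict E, frames (T X)
E → miss, evict T, frames (X E)
X → hit
Hits: 5 of 18 references → 5/18 = 0.2778.

0.28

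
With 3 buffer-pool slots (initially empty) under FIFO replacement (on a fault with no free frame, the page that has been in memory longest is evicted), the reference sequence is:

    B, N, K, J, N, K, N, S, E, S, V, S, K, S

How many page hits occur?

B: miss, frames [B]
N: miss, frames [B, N]
K: miss, frames [B, N, K]
J: miss, evict B, frames [N, K, J]
N: hit
K: hit
N: hit
S: miss, evict N, frames [K, J, S]
E: miss, evict K, frames [J, S, E]
S: hit
V: miss, evict J, frames [S, E, V]
S: hit
K: miss, evict S, frames [E, V, K]
S: miss, evict E, frames [V, K, S]
Hits: 5.

5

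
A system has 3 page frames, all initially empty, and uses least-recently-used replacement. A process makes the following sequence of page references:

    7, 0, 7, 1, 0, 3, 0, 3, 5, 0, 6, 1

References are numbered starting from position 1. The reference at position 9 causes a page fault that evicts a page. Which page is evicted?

pos 1: 7 → miss, frames {7}
pos 2: 0 → miss, frames {7,0}
pos 3: 7 → hit
pos 4: 1 → miss, frames {0,7,1}
pos 5: 0 → hit
pos 6: 3 → miss, evict 7, frames {1,0,3}
pos 7: 0 → hit
pos 8: 3 → hit
pos 9: 5 → miss, evict 1, frames {0,3,5}
At position 9, page 1 is evicted.

1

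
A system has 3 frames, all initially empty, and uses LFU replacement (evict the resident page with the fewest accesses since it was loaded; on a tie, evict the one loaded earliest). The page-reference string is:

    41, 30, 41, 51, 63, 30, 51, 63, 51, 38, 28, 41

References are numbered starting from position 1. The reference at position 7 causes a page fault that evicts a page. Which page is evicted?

63

pos 1: 41 -> fault, frames [41]
pos 2: 30 -> fault, frames [41, 30]
pos 3: 41 -> hit
pos 4: 51 -> fault, frames [41, 30, 51]
pos 5: 63 -> fault, evict 30, frames [41, 51, 63]
pos 6: 30 -> fault, evict 51, frames [41, 63, 30]
pos 7: 51 -> fault, evict 63, frames [41, 30, 51]
At position 7, page 63 is evicted.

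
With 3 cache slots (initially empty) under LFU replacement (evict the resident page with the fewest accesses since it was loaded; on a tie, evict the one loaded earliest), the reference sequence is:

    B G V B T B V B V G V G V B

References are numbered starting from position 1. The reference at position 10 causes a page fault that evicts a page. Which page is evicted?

T

pos 1: B → miss, frames {B}
pos 2: G → miss, frames {B,G}
pos 3: V → miss, frames {B,G,V}
pos 4: B → hit
pos 5: T → miss, evict G, frames {B,V,T}
pos 6: B → hit
pos 7: V → hit
pos 8: B → hit
pos 9: V → hit
pos 10: G → miss, evict T, frames {B,V,G}
At position 10, page T is evicted.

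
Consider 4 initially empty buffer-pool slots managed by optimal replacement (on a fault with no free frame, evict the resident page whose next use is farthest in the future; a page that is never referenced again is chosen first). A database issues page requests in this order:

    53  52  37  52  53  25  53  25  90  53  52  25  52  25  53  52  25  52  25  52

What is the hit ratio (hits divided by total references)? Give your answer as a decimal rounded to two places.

53 → fault, frames (53)
52 → fault, frames (53 52)
37 → fault, frames (53 52 37)
52 → hit
53 → hit
25 → fault, frames (53 52 37 25)
53 → hit
25 → hit
90 → fault, evict 37, frames (53 52 25 90)
53 → hit
52 → hit
25 → hit
52 → hit
25 → hit
53 → hit
52 → hit
25 → hit
52 → hit
25 → hit
52 → hit
Hits: 15 of 20 references → 15/20 = 0.7500.

0.75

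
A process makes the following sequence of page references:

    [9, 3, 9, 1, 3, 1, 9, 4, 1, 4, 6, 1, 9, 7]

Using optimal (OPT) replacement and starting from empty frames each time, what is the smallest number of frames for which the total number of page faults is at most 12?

2

f=1: 14 faults
f=2: 8 faults
f=3: 6 faults
f=4: 6 faults
f=5: 6 faults
f=6: 6 faults
Smallest f with faults ≤ 12 is 2.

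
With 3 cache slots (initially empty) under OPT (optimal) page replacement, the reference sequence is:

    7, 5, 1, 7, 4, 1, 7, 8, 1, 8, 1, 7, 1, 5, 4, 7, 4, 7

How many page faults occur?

7: miss, frames {7}
5: miss, frames {7,5}
1: miss, frames {7,5,1}
7: hit
4: miss, evict 5, frames {7,1,4}
1: hit
7: hit
8: miss, evict 4, frames {7,1,8}
1: hit
8: hit
1: hit
7: hit
1: hit
5: miss, evict 8, frames {7,1,5}
4: miss, evict 5, frames {7,1,4}
7: hit
4: hit
7: hit
Page faults: 7.

7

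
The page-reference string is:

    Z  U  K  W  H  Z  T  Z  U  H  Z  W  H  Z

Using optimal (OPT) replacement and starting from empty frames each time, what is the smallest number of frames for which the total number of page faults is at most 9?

f=1: 14 faults
f=2: 10 faults
f=3: 8 faults
f=4: 7 faults
f=5: 6 faults
f=6: 6 faults
Smallest f with faults ≤ 9 is 3.

3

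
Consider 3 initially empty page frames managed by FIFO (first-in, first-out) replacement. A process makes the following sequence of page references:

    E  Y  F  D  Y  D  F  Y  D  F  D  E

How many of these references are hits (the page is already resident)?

E → miss, frames {E}
Y → miss, frames {E,Y}
F → miss, frames {E,Y,F}
D → miss, evict E, frames {Y,F,D}
Y → hit
D → hit
F → hit
Y → hit
D → hit
F → hit
D → hit
E → miss, evict Y, frames {F,D,E}
Hits: 7.

7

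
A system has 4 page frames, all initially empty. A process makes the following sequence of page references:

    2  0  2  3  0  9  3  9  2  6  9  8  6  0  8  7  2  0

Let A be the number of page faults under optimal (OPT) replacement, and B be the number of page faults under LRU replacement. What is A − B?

Under OPT: F F . F . F . . . F . F . . . F . . → 7 faults.
Under LRU: F F . F . F . . . F . F . F . F F . → 9 faults.
A − B = 7 − 9 = -2.

-2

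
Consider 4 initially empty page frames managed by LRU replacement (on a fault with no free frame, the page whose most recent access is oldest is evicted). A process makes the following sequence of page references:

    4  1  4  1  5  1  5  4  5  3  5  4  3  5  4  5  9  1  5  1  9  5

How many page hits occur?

4 -> fault, frames [4]
1 -> fault, frames [4, 1]
4 -> hit
1 -> hit
5 -> fault, frames [4, 1, 5]
1 -> hit
5 -> hit
4 -> hit
5 -> hit
3 -> fault, frames [1, 4, 5, 3]
5 -> hit
4 -> hit
3 -> hit
5 -> hit
4 -> hit
5 -> hit
9 -> fault, evict 1, frames [3, 4, 5, 9]
1 -> fault, evict 3, frames [4, 5, 9, 1]
5 -> hit
1 -> hit
9 -> hit
5 -> hit
Hits: 16.

16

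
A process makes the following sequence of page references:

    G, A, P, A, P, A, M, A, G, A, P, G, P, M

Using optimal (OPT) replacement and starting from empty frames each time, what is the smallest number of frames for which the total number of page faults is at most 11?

2

f=1: 14 faults
f=2: 7 faults
f=3: 5 faults
f=4: 4 faults
Smallest f with faults ≤ 11 is 2.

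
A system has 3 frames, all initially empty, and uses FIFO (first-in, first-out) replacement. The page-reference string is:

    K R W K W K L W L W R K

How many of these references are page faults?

5

K → fault, frames [K]
R → fault, frames [K, R]
W → fault, frames [K, R, W]
K → hit
W → hit
K → hit
L → fault, evict K, frames [R, W, L]
W → hit
L → hit
W → hit
R → hit
K → fault, evict R, frames [W, L, K]
Page faults: 5.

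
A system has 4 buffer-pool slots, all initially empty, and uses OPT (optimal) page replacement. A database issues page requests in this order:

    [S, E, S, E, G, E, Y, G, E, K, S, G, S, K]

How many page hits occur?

9

S: fault, frames (S)
E: fault, frames (S E)
S: hit
E: hit
G: fault, frames (S E G)
E: hit
Y: fault, frames (S E G Y)
G: hit
E: hit
K: fault, evict Y, frames (S E G K)
S: hit
G: hit
S: hit
K: hit
Hits: 9.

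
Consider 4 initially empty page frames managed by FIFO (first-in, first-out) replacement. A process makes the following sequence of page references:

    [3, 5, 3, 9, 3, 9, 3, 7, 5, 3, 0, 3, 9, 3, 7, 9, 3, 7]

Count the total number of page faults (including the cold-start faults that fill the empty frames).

3 → fault, frames (3)
5 → fault, frames (3 5)
3 → hit
9 → fault, frames (3 5 9)
3 → hit
9 → hit
3 → hit
7 → fault, frames (3 5 9 7)
5 → hit
3 → hit
0 → fault, evict 3, frames (5 9 7 0)
3 → fault, evict 5, frames (9 7 0 3)
9 → hit
3 → hit
7 → hit
9 → hit
3 → hit
7 → hit
Page faults: 6.

6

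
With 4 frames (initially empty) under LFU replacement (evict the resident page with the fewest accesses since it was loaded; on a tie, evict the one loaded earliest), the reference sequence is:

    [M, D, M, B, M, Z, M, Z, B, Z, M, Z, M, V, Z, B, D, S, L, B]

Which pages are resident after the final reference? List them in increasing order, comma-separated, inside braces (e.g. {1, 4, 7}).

{B, L, M, Z}

M → fault, frames {M}
D → fault, frames {M,D}
M → hit
B → fault, frames {M,D,B}
M → hit
Z → fault, frames {M,D,B,Z}
M → hit
Z → hit
B → hit
Z → hit
M → hit
Z → hit
M → hit
V → fault, evict D, frames {M,B,Z,V}
Z → hit
B → hit
D → fault, evict V, frames {M,B,Z,D}
S → fault, evict D, frames {M,B,Z,S}
L → fault, evict S, frames {M,B,Z,L}
B → hit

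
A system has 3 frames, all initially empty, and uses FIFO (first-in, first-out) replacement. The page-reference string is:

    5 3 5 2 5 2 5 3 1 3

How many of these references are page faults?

4

5 -> fault, frames {5}
3 -> fault, frames {5,3}
5 -> hit
2 -> fault, frames {5,3,2}
5 -> hit
2 -> hit
5 -> hit
3 -> hit
1 -> fault, evict 5, frames {3,2,1}
3 -> hit
Page faults: 4.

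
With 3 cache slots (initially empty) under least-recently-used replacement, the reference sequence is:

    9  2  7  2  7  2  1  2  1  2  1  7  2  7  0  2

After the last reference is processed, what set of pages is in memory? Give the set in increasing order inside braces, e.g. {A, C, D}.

9 -> fault, frames {9}
2 -> fault, frames {9,2}
7 -> fault, frames {9,2,7}
2 -> hit
7 -> hit
2 -> hit
1 -> fault, evict 9, frames {7,2,1}
2 -> hit
1 -> hit
2 -> hit
1 -> hit
7 -> hit
2 -> hit
7 -> hit
0 -> fault, evict 1, frames {2,7,0}
2 -> hit

{0, 2, 7}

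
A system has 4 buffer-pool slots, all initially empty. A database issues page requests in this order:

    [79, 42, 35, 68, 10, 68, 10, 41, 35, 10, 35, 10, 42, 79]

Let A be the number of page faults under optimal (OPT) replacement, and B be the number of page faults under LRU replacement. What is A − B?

Under OPT: F F F F F . . F . . . . . F → 7 faults.
Under LRU: F F F F F . . F . . . . F F → 8 faults.
A − B = 7 − 8 = -1.

-1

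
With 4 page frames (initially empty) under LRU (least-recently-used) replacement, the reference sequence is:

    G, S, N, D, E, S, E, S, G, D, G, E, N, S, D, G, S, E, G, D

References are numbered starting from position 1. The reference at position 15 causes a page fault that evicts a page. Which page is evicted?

pos 1: G: miss, frames (G)
pos 2: S: miss, frames (G S)
pos 3: N: miss, frames (G S N)
pos 4: D: miss, frames (G S N D)
pos 5: E: miss, evict G, frames (S N D E)
pos 6: S: hit
pos 7: E: hit
pos 8: S: hit
pos 9: G: miss, evict N, frames (D E S G)
pos 10: D: hit
pos 11: G: hit
pos 12: E: hit
pos 13: N: miss, evict S, frames (D G E N)
pos 14: S: miss, evict D, frames (G E N S)
pos 15: D: miss, evict G, frames (E N S D)
At position 15, page G is evicted.

G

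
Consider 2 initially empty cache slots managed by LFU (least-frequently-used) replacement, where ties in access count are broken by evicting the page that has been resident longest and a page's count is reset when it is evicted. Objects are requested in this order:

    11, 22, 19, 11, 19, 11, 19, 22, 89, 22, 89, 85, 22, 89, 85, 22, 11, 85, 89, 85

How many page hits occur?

11 → miss, frames [11]
22 → miss, frames [11, 22]
19 → miss, evict 11, frames [22, 19]
11 → miss, evict 22, frames [19, 11]
19 → hit
11 → hit
19 → hit
22 → miss, evict 11, frames [19, 22]
89 → miss, evict 22, frames [19, 89]
22 → miss, evict 89, frames [19, 22]
89 → miss, evict 22, frames [19, 89]
85 → miss, evict 89, frames [19, 85]
22 → miss, evict 85, frames [19, 22]
89 → miss, evict 22, frames [19, 89]
85 → miss, evict 89, frames [19, 85]
22 → miss, evict 85, frames [19, 22]
11 → miss, evict 22, frames [19, 11]
85 → miss, evict 11, frames [19, 85]
89 → miss, evict 85, frames [19, 89]
85 → miss, evict 89, frames [19, 85]
Hits: 3.

3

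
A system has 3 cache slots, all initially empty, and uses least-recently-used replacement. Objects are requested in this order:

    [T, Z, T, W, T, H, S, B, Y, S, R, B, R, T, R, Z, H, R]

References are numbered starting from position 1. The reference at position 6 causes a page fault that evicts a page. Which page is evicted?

Z

pos 1: T -> fault, frames {T}
pos 2: Z -> fault, frames {T,Z}
pos 3: T -> hit
pos 4: W -> fault, frames {Z,T,W}
pos 5: T -> hit
pos 6: H -> fault, evict Z, frames {W,T,H}
At position 6, page Z is evicted.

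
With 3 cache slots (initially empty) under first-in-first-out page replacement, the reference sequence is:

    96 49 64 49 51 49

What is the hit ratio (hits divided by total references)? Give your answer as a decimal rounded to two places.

0.33

96 -> miss, frames (96)
49 -> miss, frames (96 49)
64 -> miss, frames (96 49 64)
49 -> hit
51 -> miss, evict 96, frames (49 64 51)
49 -> hit
Hits: 2 of 6 references → 2/6 = 0.3333.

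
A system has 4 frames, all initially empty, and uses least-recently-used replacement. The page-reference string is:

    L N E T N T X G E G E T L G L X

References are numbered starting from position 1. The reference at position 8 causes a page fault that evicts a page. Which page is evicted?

E

pos 1: L: fault, frames {L}
pos 2: N: fault, frames {L,N}
pos 3: E: fault, frames {L,N,E}
pos 4: T: fault, frames {L,N,E,T}
pos 5: N: hit
pos 6: T: hit
pos 7: X: fault, evict L, frames {E,N,T,X}
pos 8: G: fault, evict E, frames {N,T,X,G}
At position 8, page E is evicted.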